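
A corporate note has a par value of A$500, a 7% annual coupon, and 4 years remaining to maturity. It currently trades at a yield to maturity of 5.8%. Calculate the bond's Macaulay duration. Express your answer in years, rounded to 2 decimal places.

3.63 years

Periodic yield y = 0.058. Discount each cash flow and weight by its year:
  t   CF        PV=CF/(1+0.058)^t    t·PV
  1        35.00        33.0813        33.0813
  2        35.00        31.2678        62.5355
  3        35.00        29.5536        88.6609
  4       535.00       426.9835     1,707.9341
  Σ                    520.8862     1,892.2118
Price P = Σ PV = 520.8862.
Macaulay duration = Σ(t·PV) / P = 1,892.2118 / 520.8862 = 3.63268 years.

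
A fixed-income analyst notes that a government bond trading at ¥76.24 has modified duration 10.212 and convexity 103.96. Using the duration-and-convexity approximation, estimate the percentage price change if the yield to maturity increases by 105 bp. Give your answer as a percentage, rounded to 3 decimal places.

Duration effect: -D_mod·Δy = -10.212 × (+0.0105) = -0.107226
Convexity effect: ½·C·(Δy)² = 0.5 × 103.96 × (0.0105)² = +0.005730795
ΔP/P ≈ -0.107226 + 0.005730795 = -0.101495205
= -10.1495205%.

-10.150%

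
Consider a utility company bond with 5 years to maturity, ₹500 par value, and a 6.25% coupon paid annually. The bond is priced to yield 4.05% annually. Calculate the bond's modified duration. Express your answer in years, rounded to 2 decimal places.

Periodic yield y = 0.0405. First find Macaulay duration:
  t   CF        PV=CF/(1+0.0405)^t    t·PV
  1        31.25        30.0336        30.0336
  2        31.25        28.8646        57.7292
  3        31.25        27.7411        83.2233
  4        31.25        26.6613       106.6453
  5       531.25       435.6007     2,178.0033
  Σ                    548.9013     2,455.6347
P = 548.9013; Macaulay duration = 2,455.6347 / 548.9013 = 4.47373 years.
Modified duration = D_Mac / (1 + y) = 4.47373 / 1.0405 = 4.29959 years.

4.30 years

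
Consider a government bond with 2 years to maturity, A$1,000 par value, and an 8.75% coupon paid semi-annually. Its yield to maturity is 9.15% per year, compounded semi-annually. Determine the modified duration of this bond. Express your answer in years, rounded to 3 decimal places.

Periodic yield y = 0.04575. First find Macaulay duration:
  t   CF        PV=CF/(1+0.04575)^t    t·PV
  1        43.75        41.8360        41.8360
  2        43.75        40.0057        80.0115
  3        43.75        38.2555       114.7666
  4     1,043.75       872.7402     3,490.9609
  Σ                    992.8375     3,727.5750
P = 992.8375; Macaulay duration = 3,727.5750 / 992.8375 = 3.75447 half-year periods = 1.87723 years.
Modified duration = D_Mac / (1 + y) = 1.87723 / 1.04575 = 1.79511 years.

1.795 years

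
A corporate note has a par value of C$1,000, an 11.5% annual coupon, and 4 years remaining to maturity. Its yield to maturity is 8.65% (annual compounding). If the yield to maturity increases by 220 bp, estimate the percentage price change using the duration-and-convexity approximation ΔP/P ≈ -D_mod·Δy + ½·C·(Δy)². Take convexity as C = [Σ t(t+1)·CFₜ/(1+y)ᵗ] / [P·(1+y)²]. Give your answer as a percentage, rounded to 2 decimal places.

With y = 0.0865:
  t   CF        PV=CF/(1+0.0865)^t    t·PV        t(t+1)·PV
  1       115.00       105.8445       105.8445         211.6889
  2       115.00        97.4178       194.8356         584.5069
  3       115.00        89.6620       268.9861       1,075.9446
  4     1,115.00       800.1215     3,200.4860      16,002.4302
  Σ                  1,093.0458     3,770.1523      17,874.5705
P = 1,093.0458; D_Mac = 3.44922 yrs; D_mod = 3.17461 yrs; C = 13.85281.
Duration effect: -3.17461 × (+0.022) = -0.069841
Convexity effect: 0.5 × 13.85281 × (0.022)² = +0.0033524
ΔP/P ≈ -0.069841 + 0.0033524 = -0.066489 = -6.6489%.

-6.65%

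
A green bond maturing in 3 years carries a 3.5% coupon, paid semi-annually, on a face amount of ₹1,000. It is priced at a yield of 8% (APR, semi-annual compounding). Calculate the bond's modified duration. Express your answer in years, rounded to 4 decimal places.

2.7539 years

Periodic yield y = 0.04. First find Macaulay duration:
  t   CF        PV=CF/(1+0.04)^t    t·PV
  1        17.50        16.8269        16.8269
  2        17.50        16.1797        32.3595
  3        17.50        15.5574        46.6723
  4        17.50        14.9591        59.8363
  5        17.50        14.3837        71.9186
  6     1,017.50       804.1450     4,824.8702
  Σ                    882.0519     5,052.4838
P = 882.0519; Macaulay duration = 5,052.4838 / 882.0519 = 5.72810 half-year periods = 2.86405 years.
Modified duration = D_Mac / (1 + y) = 2.86405 / 1.04 = 2.75390 years.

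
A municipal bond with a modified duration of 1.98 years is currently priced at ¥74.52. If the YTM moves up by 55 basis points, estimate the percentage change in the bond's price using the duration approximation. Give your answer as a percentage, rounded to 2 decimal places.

Duration approximation: ΔP/P ≈ -D_mod · Δy = -1.98 × (+0.0055) = -0.010890.
As a percentage: -1.0890%.

-1.09%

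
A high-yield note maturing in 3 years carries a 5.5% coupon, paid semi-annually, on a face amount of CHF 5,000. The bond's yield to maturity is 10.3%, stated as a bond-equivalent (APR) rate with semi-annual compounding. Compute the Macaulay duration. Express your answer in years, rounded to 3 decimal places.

Periodic yield y = 0.0515. Discount each cash flow and weight by its period:
  t   CF        PV=CF/(1+0.0515)^t    t·PV
  1       137.50       130.7656       130.7656
  2       137.50       124.3610       248.7220
  3       137.50       118.2701       354.8102
  4       137.50       112.4775       449.9099
  5       137.50       106.9686       534.8430
  6     5,137.50     3,800.9851    22,805.9109
  Σ                  4,393.8279    24,524.9616
Price P = Σ PV = 4,393.8279.
Macaulay duration = Σ(t·PV) / P = 24,524.9616 / 4,393.8279 = 5.58168 half-year periods.
In years: 5.58168 / 2 = 2.79084 years.

2.791 years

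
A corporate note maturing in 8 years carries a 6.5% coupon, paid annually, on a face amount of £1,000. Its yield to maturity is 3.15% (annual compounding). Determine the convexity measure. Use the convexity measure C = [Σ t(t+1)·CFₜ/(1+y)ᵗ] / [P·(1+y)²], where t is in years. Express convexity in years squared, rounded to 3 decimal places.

With y = 0.0315:
  t   CF        PV=CF/(1+0.0315)^t    t·PV        t(t+1)·PV
  1        65.00        63.0150        63.0150         126.0301
  2        65.00        61.0907       122.1813         366.5440
  3        65.00        59.2251       177.6752         710.7010
  4        65.00        57.4165       229.6658       1,148.3292
  5        65.00        55.6631       278.3154       1,669.8923
  6        65.00        53.9632       323.7794       2,266.4558
  7        65.00        52.3153       366.2071       2,929.6569
  8     1,065.00       830.9899     6,647.9193      59,831.2733
  Σ                  1,233.6788     8,208.7586      69,048.8825
P = 1,233.6788.
Convexity = Σ t(t+1)·PV / [P·(1+y)²] = 69,048.8825 / (1,233.6788 × 1.063992) = 52.60368.

52.604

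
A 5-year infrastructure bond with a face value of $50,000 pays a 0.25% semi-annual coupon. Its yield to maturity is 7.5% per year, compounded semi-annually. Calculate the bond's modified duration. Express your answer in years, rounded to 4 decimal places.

4.7854 years

Periodic yield y = 0.0375. First find Macaulay duration:
  t   CF        PV=CF/(1+0.0375)^t    t·PV
  1        62.50        60.2410        60.2410
  2        62.50        58.0636       116.1272
  3        62.50        55.9649       167.8947
  4        62.50        53.9421       215.7683
  5        62.50        51.9924       259.9618
  6        62.50        50.1131       300.6787
  7        62.50        48.3018       338.1126
  8        62.50        46.5559       372.4476
  9        62.50        44.8732       403.8588
  10   50,062.50    34,644.2752   346,442.7518
  Σ                 35,114.3231   348,677.8424
P = 35,114.3231; Macaulay duration = 348,677.8424 / 35,114.3231 = 9.92979 half-year periods = 4.96489 years.
Modified duration = D_Mac / (1 + y) = 4.96489 / 1.0375 = 4.78544 years.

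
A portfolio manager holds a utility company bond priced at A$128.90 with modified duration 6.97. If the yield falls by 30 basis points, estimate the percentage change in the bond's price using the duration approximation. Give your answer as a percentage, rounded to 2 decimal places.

Duration approximation: ΔP/P ≈ -D_mod · Δy = -6.97 × (-0.003) = +0.020910.
As a percentage: +2.0910%.

+2.09%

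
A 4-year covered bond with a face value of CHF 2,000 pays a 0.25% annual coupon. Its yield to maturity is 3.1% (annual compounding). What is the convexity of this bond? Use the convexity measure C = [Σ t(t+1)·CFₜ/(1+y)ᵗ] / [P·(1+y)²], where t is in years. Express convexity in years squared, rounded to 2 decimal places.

18.72

With y = 0.031:
  t   CF        PV=CF/(1+0.031)^t    t·PV        t(t+1)·PV
  1         5.00         4.8497         4.8497           9.6993
  2         5.00         4.7038         9.4077          28.2230
  3         5.00         4.5624        13.6872          54.7489
  4     2,005.00     1,774.5152     7,098.0607      35,490.3034
  Σ                  1,788.6311     7,126.0052      35,582.9746
P = 1,788.6311.
Convexity = Σ t(t+1)·PV / [P·(1+y)²] = 35,582.9746 / (1,788.6311 × 1.062961) = 18.71562.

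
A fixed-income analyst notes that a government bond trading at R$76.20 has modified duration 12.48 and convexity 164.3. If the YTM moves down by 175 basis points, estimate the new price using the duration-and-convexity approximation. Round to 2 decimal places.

Duration effect: -D_mod·Δy = -12.48 × (-0.0175) = +0.218400
Convexity effect: ½·C·(Δy)² = 0.5 × 164.3 × (-0.0175)² = +0.0251584375
ΔP/P ≈ +0.218400 + 0.0251584375 = +0.2435584375
New price ≈ 76.20 × (1 + 0.2435584375) = 94.7591529375.

R$94.76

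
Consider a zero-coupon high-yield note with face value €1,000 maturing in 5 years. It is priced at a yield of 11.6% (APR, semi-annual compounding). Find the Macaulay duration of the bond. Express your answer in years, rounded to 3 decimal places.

5.000 years

A zero-coupon bond has a single cash flow at maturity, so its Macaulay duration equals its maturity: 5 years.
(Equivalently: 10 semi-annual periods ÷ 2 = 5 years.)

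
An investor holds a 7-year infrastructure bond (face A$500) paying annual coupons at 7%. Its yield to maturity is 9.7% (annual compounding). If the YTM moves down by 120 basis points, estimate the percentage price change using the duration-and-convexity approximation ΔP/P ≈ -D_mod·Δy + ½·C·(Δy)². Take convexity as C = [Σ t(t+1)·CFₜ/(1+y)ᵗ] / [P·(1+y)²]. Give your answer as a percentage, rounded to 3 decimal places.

+6.447%

With y = 0.097:
  t   CF        PV=CF/(1+0.097)^t    t·PV        t(t+1)·PV
  1        35.00        31.9052        31.9052          63.8104
  2        35.00        29.0840        58.1681         174.5043
  3        35.00        26.5123        79.5370         318.1482
  4        35.00        24.1680        96.6722         483.3609
  5        35.00        22.0310       110.1552         660.9311
  6        35.00        20.0830       120.4979         843.4854
  7       535.00       279.8385     1,958.8692      15,670.9533
  Σ                    433.6221     2,455.8048      18,215.1935
P = 433.6221; D_Mac = 5.66347 yrs; D_mod = 5.16269 yrs; C = 34.90673.
Duration effect: -5.16269 × (-0.012) = +0.061952
Convexity effect: 0.5 × 34.90673 × (-0.012)² = +0.0025133
ΔP/P ≈ +0.061952 + 0.0025133 = +0.064466 = +6.4466%.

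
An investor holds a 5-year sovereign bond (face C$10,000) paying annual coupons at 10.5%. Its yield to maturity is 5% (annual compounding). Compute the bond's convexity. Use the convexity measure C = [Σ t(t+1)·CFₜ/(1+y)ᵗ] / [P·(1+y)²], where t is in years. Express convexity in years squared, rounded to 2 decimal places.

21.66

With y = 0.05:
  t   CF        PV=CF/(1+0.05)^t    t·PV        t(t+1)·PV
  1     1,050.00     1,000.0000     1,000.0000       2,000.0000
  2     1,050.00       952.3810     1,904.7619       5,714.2857
  3     1,050.00       907.0295     2,721.0884      10,884.3537
  4     1,050.00       863.8376     3,455.3504      17,276.7520
  5    11,050.00     8,657.9641    43,289.8207     259,738.9242
  Σ                 12,381.2122    52,371.0214     295,614.3156
P = 12,381.2122.
Convexity = Σ t(t+1)·PV / [P·(1+y)²] = 295,614.3156 / (12,381.2122 × 1.102500) = 21.65627.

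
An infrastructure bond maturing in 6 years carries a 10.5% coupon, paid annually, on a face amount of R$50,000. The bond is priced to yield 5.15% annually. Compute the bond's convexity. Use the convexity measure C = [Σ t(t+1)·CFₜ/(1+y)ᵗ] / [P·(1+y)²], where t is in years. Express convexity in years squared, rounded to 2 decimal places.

With y = 0.0515:
  t   CF        PV=CF/(1+0.0515)^t    t·PV        t(t+1)·PV
  1     5,250.00     4,992.8673     4,992.8673       9,985.7347
  2     5,250.00     4,748.3284     9,496.6568      28,489.9705
  3     5,250.00     4,515.7664    13,547.2993      54,189.1974
  4     5,250.00     4,294.5948    17,178.3793      85,891.8963
  5     5,250.00     4,084.2556    20,421.2782     122,527.6694
  6    55,250.00    40,876.7746   245,260.6476   1,716,824.5330
  Σ                 63,512.5873   310,897.1286   2,017,909.0012
P = 63,512.5873.
Convexity = Σ t(t+1)·PV / [P·(1+y)²] = 2,017,909.0012 / (63,512.5873 × 1.105652) = 28.73580.

28.74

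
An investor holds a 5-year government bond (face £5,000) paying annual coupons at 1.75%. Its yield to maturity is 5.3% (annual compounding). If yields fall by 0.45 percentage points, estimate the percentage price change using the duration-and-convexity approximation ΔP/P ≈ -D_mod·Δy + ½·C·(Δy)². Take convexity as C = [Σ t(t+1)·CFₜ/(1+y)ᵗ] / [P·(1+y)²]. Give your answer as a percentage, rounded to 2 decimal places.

+2.08%

With y = 0.053:
  t   CF        PV=CF/(1+0.053)^t    t·PV        t(t+1)·PV
  1        87.50        83.0959        83.0959         166.1918
  2        87.50        78.9135       157.8270         473.4810
  3        87.50        74.9416       224.8248         899.2992
  4        87.50        71.1696       284.6784       1,423.3921
  5     5,087.50     3,929.7287    19,648.6434     117,891.8604
  Σ                  4,237.8493    20,399.0695     120,854.2245
P = 4,237.8493; D_Mac = 4.81354 yrs; D_mod = 4.57127 yrs; C = 25.71933.
Duration effect: -4.57127 × (-0.0045) = +0.020571
Convexity effect: 0.5 × 25.71933 × (-0.0045)² = +0.0002604
ΔP/P ≈ +0.020571 + 0.0002604 = +0.020831 = +2.0831%.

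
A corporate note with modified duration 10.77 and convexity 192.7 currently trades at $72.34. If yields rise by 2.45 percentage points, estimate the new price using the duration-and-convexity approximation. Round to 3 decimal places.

Duration effect: -D_mod·Δy = -10.77 × (+0.0245) = -0.263865
Convexity effect: ½·C·(Δy)² = 0.5 × 192.7 × (0.0245)² = +0.0578340875
ΔP/P ≈ -0.263865 + 0.0578340875 = -0.2060309125
New price ≈ 72.34 × (1 - 0.2060309125) = 57.43572378975.

$57.436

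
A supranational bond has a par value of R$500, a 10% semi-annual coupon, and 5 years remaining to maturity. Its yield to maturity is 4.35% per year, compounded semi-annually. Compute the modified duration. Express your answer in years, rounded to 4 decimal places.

Periodic yield y = 0.02175. First find Macaulay duration:
  t   CF        PV=CF/(1+0.02175)^t    t·PV
  1        25.00        24.4678        24.4678
  2        25.00        23.9470        47.8940
  3        25.00        23.4372        70.3117
  4        25.00        22.9383        91.7532
  5        25.00        22.4500       112.2501
  6        25.00        21.9721       131.8328
  7        25.00        21.5044       150.5309
  8        25.00        21.0466       168.3731
  9        25.00        20.5986       185.3876
  10      525.00       423.3629     4,233.6294
  Σ                    625.7251     5,216.4306
P = 625.7251; Macaulay duration = 5,216.4306 / 625.7251 = 8.33662 half-year periods = 4.16831 years.
Modified duration = D_Mac / (1 + y) = 4.16831 / 1.02175 = 4.07958 years.

4.0796 years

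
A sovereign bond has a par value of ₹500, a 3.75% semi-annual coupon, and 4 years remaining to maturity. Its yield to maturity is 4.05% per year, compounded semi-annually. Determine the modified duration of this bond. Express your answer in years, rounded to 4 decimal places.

Periodic yield y = 0.02025. First find Macaulay duration:
  t   CF        PV=CF/(1+0.02025)^t    t·PV
  1        9.375         9.1889         9.1889
  2        9.375         9.0065        18.0131
  3        9.375         8.8278        26.4833
  4        9.375         8.6526        34.6103
  5        9.375         8.4808        42.4041
  6        9.375         8.3125        49.8750
  7        9.375         8.1475        57.0326
  8      509.375       433.8952     3,471.1612
  Σ                    494.5118     3,708.7686
P = 494.5118; Macaulay duration = 3,708.7686 / 494.5118 = 7.49986 half-year periods = 3.74993 years.
Modified duration = D_Mac / (1 + y) = 3.74993 / 1.02025 = 3.67550 years.

3.6755 years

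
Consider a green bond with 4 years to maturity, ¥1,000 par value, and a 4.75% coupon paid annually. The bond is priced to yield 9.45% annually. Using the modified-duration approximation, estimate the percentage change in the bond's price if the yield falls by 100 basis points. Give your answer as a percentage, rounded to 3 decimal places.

+3.390%

Periodic yield y = 0.0945. Modified duration first:
  t   CF        PV=CF/(1+0.0945)^t    t·PV
  1        47.50        43.3988        43.3988
  2        47.50        39.6517        79.3034
  3        47.50        36.2282       108.6845
  4     1,047.50       729.9464     2,919.7856
  Σ                    849.2251     3,151.1723
P = 849.2251; D_Mac = 3.71064 yrs; D_mod = 3.71064/(1+0.0945) = 3.39026 yrs.
ΔP/P ≈ -D_mod · Δy = -3.39026 × (-0.01) = +0.033903 = +3.3903%.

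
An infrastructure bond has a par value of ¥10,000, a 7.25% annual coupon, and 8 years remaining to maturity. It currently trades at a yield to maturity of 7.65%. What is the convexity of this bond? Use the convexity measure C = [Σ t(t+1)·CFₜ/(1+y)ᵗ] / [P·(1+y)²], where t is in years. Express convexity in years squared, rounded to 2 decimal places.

With y = 0.0765:
  t   CF        PV=CF/(1+0.0765)^t    t·PV        t(t+1)·PV
  1       725.00       673.4789       673.4789       1,346.9577
  2       725.00       625.6190     1,251.2380       3,753.7141
  3       725.00       581.1603     1,743.4808       6,973.9230
  4       725.00       539.8609     2,159.4436      10,797.2179
  5       725.00       501.4964     2,507.4821      15,044.8926
  6       725.00       465.8583     2,795.1496      19,566.0470
  7       725.00       432.7527     3,029.2688      24,234.1502
  8    10,725.00     5,946.8232    47,574.5857     428,171.2709
  Σ                  9,767.0496    61,734.1273     509,888.1733
P = 9,767.0496.
Convexity = Σ t(t+1)·PV / [P·(1+y)²] = 509,888.1733 / (9,767.0496 × 1.158852) = 45.04883.

45.05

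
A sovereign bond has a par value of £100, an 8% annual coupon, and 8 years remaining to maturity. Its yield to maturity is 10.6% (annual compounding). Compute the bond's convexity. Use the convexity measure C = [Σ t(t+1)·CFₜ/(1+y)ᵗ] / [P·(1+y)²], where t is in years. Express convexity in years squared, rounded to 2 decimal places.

With y = 0.106:
  t   CF        PV=CF/(1+0.106)^t    t·PV        t(t+1)·PV
  1         8.00         7.2333         7.2333          14.4665
  2         8.00         6.5400        13.0801          39.2402
  3         8.00         5.9132        17.7397          70.9587
  4         8.00         5.3465        21.3860         106.9300
  5         8.00         4.8341        24.1704         145.0226
  6         8.00         4.3708        26.2247         183.5729
  7         8.00         3.9519        27.6632         221.3055
  8       108.00        48.2373       385.8982       3,473.0836
  Σ                     86.4271       523.3955       4,254.5799
P = 86.4271.
Convexity = Σ t(t+1)·PV / [P·(1+y)²] = 4,254.5799 / (86.4271 × 1.223236) = 40.24359.

40.24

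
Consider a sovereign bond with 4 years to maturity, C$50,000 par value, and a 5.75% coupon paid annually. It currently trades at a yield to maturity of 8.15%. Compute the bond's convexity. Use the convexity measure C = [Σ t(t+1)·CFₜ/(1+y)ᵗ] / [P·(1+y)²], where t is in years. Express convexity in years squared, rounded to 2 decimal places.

15.23

With y = 0.0815:
  t   CF        PV=CF/(1+0.0815)^t    t·PV        t(t+1)·PV
  1     2,875.00     2,658.3449     2,658.3449       5,316.6898
  2     2,875.00     2,458.0165     4,916.0331      14,748.0993
  3     2,875.00     2,272.7846     6,818.3538      27,273.4152
  4    52,875.00    38,649.5361   154,598.1443     772,990.7215
  Σ                 46,038.6821   168,990.8761     820,328.9257
P = 46,038.6821.
Convexity = Σ t(t+1)·PV / [P·(1+y)²] = 820,328.9257 / (46,038.6821 × 1.169642) = 15.23393.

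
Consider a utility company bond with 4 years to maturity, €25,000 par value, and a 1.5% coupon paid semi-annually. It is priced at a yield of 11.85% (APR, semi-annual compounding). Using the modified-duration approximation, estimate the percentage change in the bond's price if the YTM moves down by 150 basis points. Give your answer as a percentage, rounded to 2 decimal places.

Periodic yield y = 0.05925. Modified duration first:
  t   CF        PV=CF/(1+0.05925)^t    t·PV
  1       187.50       177.0120       177.0120
  2       187.50       167.1107       334.2215
  3       187.50       157.7633       473.2898
  4       187.50       148.9386       595.7546
  5       187.50       140.6076       703.0382
  6       187.50       132.7426       796.4558
  7       187.50       125.3176       877.2230
  8    25,187.50    15,892.6852   127,141.4819
  Σ                 16,942.1777   131,098.4767
P = 16,942.1777; D_Mac = 7.73799 half-year periods = 3.86900 yrs; D_mod = 3.86900/(1+0.05925) = 3.65258 yrs.
ΔP/P ≈ -D_mod · Δy = -3.65258 × (-0.015) = +0.054789 = +5.4789%.

+5.48%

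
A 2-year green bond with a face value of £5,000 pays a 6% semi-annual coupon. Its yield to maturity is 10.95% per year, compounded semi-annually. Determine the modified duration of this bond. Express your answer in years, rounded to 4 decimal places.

1.8106 years

Periodic yield y = 0.05475. First find Macaulay duration:
  t   CF        PV=CF/(1+0.05475)^t    t·PV
  1       150.00       142.2138       142.2138
  2       150.00       134.8318       269.6635
  3       150.00       127.8329       383.4987
  4     5,150.00     4,161.1090    16,644.4360
  Σ                  4,565.9875    17,439.8120
P = 4,565.9875; Macaulay duration = 17,439.8120 / 4,565.9875 = 3.81951 half-year periods = 1.90975 years.
Modified duration = D_Mac / (1 + y) = 1.90975 / 1.05475 = 1.81062 years.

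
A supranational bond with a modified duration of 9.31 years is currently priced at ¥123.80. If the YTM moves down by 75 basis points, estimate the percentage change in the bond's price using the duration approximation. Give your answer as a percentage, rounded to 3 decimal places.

+6.983%

Duration approximation: ΔP/P ≈ -D_mod · Δy = -9.31 × (-0.0075) = +0.069825.
As a percentage: +6.9825%.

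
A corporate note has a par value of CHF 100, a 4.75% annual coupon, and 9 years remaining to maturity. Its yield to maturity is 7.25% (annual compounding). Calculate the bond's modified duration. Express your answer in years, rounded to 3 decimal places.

Periodic yield y = 0.0725. First find Macaulay duration:
  t   CF        PV=CF/(1+0.0725)^t    t·PV
  1         4.75         4.4289         4.4289
  2         4.75         4.1295         8.2590
  3         4.75         3.8504        11.5511
  4         4.75         3.5901        14.3603
  5         4.75         3.3474        16.7370
  6         4.75         3.1211        18.7267
  7         4.75         2.9101        20.3709
  8         4.75         2.7134        21.7073
  9       104.75        55.7928       502.1354
  Σ                     83.8837       618.2766
P = 83.8837; Macaulay duration = 618.2766 / 83.8837 = 7.37064 years.
Modified duration = D_Mac / (1 + y) = 7.37064 / 1.0725 = 6.87239 years.

6.872 years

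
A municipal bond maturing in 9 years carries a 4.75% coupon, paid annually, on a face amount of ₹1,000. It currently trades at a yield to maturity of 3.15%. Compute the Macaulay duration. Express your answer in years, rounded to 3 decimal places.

Periodic yield y = 0.0315. Discount each cash flow and weight by its year:
  t   CF        PV=CF/(1+0.0315)^t    t·PV
  1        47.50        46.0494        46.0494
  2        47.50        44.6432        89.2864
  3        47.50        43.2799       129.8396
  4        47.50        41.9582       167.8327
  5        47.50        40.6769       203.3843
  6        47.50        39.4347       236.6080
  7        47.50        38.2304       267.6129
  8        47.50        37.0629       296.5034
  9     1,047.50       792.3753     7,131.3779
  Σ                  1,123.7109     8,568.4947
Price P = Σ PV = 1,123.7109.
Macaulay duration = Σ(t·PV) / P = 8,568.4947 / 1,123.7109 = 7.62518 years.

7.625 years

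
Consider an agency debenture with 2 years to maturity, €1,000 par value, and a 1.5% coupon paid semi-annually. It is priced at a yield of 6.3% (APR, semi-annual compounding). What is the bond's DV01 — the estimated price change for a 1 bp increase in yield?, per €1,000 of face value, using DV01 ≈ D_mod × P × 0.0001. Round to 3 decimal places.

€0.175

Periodic yield y = 0.0315.
  t   CF        PV=CF/(1+0.0315)^t    t·PV
  1         7.50         7.2710         7.2710
  2         7.50         7.0489        14.0978
  3         7.50         6.8337        20.5010
  4     1,007.50       889.9552     3,559.8206
  Σ                    911.1087     3,601.6904
P = 911.1087; D_Mac = 3.95309 half-year periods = 1.97654 yrs; D_mod = 1.91618 yrs.
DV01 ≈ 1.91618 × 911.1087 × 0.0001 = 0.174585.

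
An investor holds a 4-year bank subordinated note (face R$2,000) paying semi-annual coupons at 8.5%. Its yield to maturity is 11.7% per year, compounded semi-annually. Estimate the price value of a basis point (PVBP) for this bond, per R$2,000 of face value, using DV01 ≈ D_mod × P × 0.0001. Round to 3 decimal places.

R$0.585

Periodic yield y = 0.0585.
  t   CF        PV=CF/(1+0.0585)^t    t·PV
  1        85.00        80.3023        80.3023
  2        85.00        75.8643       151.7285
  3        85.00        71.6715       215.0144
  4        85.00        67.7104       270.8417
  5        85.00        63.9683       319.8414
  6        85.00        60.4329       362.5977
  7        85.00        57.0930       399.6510
  8     2,085.00     1,323.0588    10,584.4708
  Σ                  1,800.1015    12,384.4477
P = 1,800.1015; D_Mac = 6.87986 half-year periods = 3.43993 yrs; D_mod = 3.24982 yrs.
DV01 ≈ 3.24982 × 1,800.1015 × 0.0001 = 0.585000.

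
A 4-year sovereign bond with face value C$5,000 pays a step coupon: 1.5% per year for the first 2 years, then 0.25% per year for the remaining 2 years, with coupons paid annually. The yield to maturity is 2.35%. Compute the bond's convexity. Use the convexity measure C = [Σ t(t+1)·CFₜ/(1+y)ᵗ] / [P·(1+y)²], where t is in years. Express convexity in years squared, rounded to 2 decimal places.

With y = 0.0235:
  t   CF        PV=CF/(1+0.0235)^t    t·PV        t(t+1)·PV
  1        75.00        73.2780        73.2780         146.5559
  2        75.00        71.5955       143.1909         429.5728
  3        12.50        11.6586        34.9758         139.9032
  4     5,012.50     4,567.7571    18,271.0282      91,355.1412
  Σ                  4,724.2891    18,522.4730      92,071.1732
P = 4,724.2891.
Convexity = Σ t(t+1)·PV / [P·(1+y)²] = 92,071.1732 / (4,724.2891 × 1.047552) = 18.60422.

18.60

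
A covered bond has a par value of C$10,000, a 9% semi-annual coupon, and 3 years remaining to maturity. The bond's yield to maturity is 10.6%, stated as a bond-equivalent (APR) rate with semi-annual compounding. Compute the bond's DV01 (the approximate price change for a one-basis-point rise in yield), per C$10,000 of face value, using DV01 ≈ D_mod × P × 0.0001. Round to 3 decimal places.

Periodic yield y = 0.053.
  t   CF        PV=CF/(1+0.053)^t    t·PV
  1       450.00       427.3504       427.3504
  2       450.00       405.8409       811.6817
  3       450.00       385.4139     1,156.2418
  4       450.00       366.0151     1,464.0605
  5       450.00       347.5927     1,737.9635
  6    10,450.00     7,665.5984    45,993.5904
  Σ                  9,597.8115    51,590.8884
P = 9,597.8115; D_Mac = 5.37528 half-year periods = 2.68764 yrs; D_mod = 2.55236 yrs.
DV01 ≈ 2.55236 × 9,597.8115 × 0.0001 = 2.449710.

C$2.450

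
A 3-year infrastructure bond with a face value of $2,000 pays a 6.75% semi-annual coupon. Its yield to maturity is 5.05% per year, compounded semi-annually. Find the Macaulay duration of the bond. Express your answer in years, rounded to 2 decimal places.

Periodic yield y = 0.02525. Discount each cash flow and weight by its period:
  t   CF        PV=CF/(1+0.02525)^t    t·PV
  1        67.50        65.8376        65.8376
  2        67.50        64.2161       128.4323
  3        67.50        62.6346       187.9039
  4        67.50        61.0920       244.3682
  5        67.50        59.5875       297.9373
  6     2,067.50     1,780.1920    10,681.1521
  Σ                  2,093.5599    11,605.6314
Price P = Σ PV = 2,093.5599.
Macaulay duration = Σ(t·PV) / P = 11,605.6314 / 2,093.5599 = 5.54349 half-year periods.
In years: 5.54349 / 2 = 2.77175 years.

2.77 years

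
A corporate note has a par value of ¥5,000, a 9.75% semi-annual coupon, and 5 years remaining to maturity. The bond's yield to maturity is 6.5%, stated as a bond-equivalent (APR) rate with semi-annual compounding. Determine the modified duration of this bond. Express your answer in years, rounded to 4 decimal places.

Periodic yield y = 0.0325. First find Macaulay duration:
  t   CF        PV=CF/(1+0.0325)^t    t·PV
  1       243.75       236.0775       236.0775
  2       243.75       228.6465       457.2929
  3       243.75       221.4494       664.3481
  4       243.75       214.4788       857.9152
  5       243.75       207.7277     1,038.6383
  6       243.75       201.1890     1,207.1341
  7       243.75       194.8562     1,363.9933
  8       243.75       188.7227     1,509.7816
  9       243.75       182.7823     1,645.0405
  10    5,243.75     3,808.3896    38,083.8964
  Σ                  5,684.3196    47,064.1179
P = 5,684.3196; Macaulay duration = 47,064.1179 / 5,684.3196 = 8.27964 half-year periods = 4.13982 years.
Modified duration = D_Mac / (1 + y) = 4.13982 / 1.0325 = 4.00951 years.

4.0095 years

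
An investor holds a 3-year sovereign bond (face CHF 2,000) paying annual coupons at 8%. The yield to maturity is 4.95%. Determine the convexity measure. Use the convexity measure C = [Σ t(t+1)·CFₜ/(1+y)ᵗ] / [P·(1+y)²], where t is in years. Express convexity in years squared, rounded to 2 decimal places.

With y = 0.0495:
  t   CF        PV=CF/(1+0.0495)^t    t·PV        t(t+1)·PV
  1       160.00       152.4535       152.4535         304.9071
  2       160.00       145.2630       290.5261         871.5782
  3     2,160.00     1,868.5573     5,605.6719      22,422.6877
  Σ                  2,166.2739     6,048.6515      23,599.1730
P = 2,166.2739.
Convexity = Σ t(t+1)·PV / [P·(1+y)²] = 23,599.1730 / (2,166.2739 × 1.101450) = 9.89051.

9.89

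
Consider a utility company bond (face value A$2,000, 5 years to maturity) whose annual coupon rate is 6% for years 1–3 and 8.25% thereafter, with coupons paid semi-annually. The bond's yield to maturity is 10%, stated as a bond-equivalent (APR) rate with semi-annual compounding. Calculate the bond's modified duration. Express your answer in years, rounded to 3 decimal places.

4.119 years

Periodic yield y = 0.05. First find Macaulay duration:
  t   CF        PV=CF/(1+0.05)^t    t·PV
  1        60.00        57.1429        57.1429
  2        60.00        54.4218       108.8435
  3        60.00        51.8303       155.4908
  4        60.00        49.3621       197.4486
  5        60.00        47.0116       235.0578
  6        60.00        44.7729       268.6375
  7        82.50        58.6312       410.4185
  8        82.50        55.8392       446.7140
  9        82.50        53.1802       478.6221
  10    2,082.50     1,278.4744    12,784.7435
  Σ                  1,750.6666    15,143.1192
P = 1,750.6666; Macaulay duration = 15,143.1192 / 1,750.6666 = 8.64992 half-year periods = 4.32496 years.
Modified duration = D_Mac / (1 + y) = 4.32496 / 1.05 = 4.11901 years.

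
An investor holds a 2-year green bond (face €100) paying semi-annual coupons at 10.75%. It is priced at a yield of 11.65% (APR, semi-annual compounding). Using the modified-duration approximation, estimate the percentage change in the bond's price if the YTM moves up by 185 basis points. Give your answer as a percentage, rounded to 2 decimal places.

-3.24%

Periodic yield y = 0.05825. Modified duration first:
  t   CF        PV=CF/(1+0.05825)^t    t·PV
  1        5.375         5.0791         5.0791
  2        5.375         4.7996         9.5991
  3        5.375         4.5354        13.6061
  4      105.375        84.0203       336.0814
  Σ                     98.4344       364.3658
P = 98.4344; D_Mac = 3.70161 half-year periods = 1.85080 yrs; D_mod = 1.85080/(1+0.05825) = 1.74893 yrs.
ΔP/P ≈ -D_mod · Δy = -1.74893 × (+0.0185) = -0.032355 = -3.2355%.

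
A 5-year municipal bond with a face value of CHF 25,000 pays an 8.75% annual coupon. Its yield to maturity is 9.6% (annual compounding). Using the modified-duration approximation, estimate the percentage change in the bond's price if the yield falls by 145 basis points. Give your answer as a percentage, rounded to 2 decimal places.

Periodic yield y = 0.096. Modified duration first:
  t   CF        PV=CF/(1+0.096)^t    t·PV
  1     2,187.50     1,995.8942     1,995.8942
  2     2,187.50     1,821.0713     3,642.1426
  3     2,187.50     1,661.5614     4,984.6843
  4     2,187.50     1,516.0232     6,064.0928
  5    27,187.50    17,191.6081    85,958.0407
  Σ                 24,186.1582   102,644.8545
P = 24,186.1582; D_Mac = 4.24395 yrs; D_mod = 4.24395/(1+0.096) = 3.87222 yrs.
ΔP/P ≈ -D_mod · Δy = -3.87222 × (-0.0145) = +0.056147 = +5.6147%.

+5.61%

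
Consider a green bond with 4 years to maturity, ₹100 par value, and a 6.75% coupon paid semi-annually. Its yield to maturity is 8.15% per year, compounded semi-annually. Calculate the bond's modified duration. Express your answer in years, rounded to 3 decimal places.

Periodic yield y = 0.04075. First find Macaulay duration:
  t   CF        PV=CF/(1+0.04075)^t    t·PV
  1        3.375         3.2429         3.2429
  2        3.375         3.1159         6.2318
  3        3.375         2.9939         8.9816
  4        3.375         2.8767        11.5066
  5        3.375         2.7640        13.8201
  6        3.375         2.6558        15.9348
  7        3.375         2.5518        17.8627
  8      103.375        75.1007       600.8059
  Σ                     95.3016       678.3863
P = 95.3016; Macaulay duration = 678.3863 / 95.3016 = 7.11831 half-year periods = 3.55915 years.
Modified duration = D_Mac / (1 + y) = 3.55915 / 1.04075 = 3.41980 years.

3.420 years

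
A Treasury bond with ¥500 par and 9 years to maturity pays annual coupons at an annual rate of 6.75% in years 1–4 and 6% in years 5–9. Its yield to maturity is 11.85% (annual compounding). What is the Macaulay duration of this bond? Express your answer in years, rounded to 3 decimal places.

6.640 years

Periodic yield y = 0.1185. Discount each cash flow and weight by its year:
  t   CF        PV=CF/(1+0.1185)^t    t·PV
  1        33.75        30.1743        30.1743
  2        33.75        26.9775        53.9550
  3        33.75        24.1194        72.3581
  4        33.75        21.5640        86.2561
  5        30.00        17.1373        85.6863
  6        30.00        15.3216        91.9299
  7        30.00        13.6984        95.8887
  8        30.00        12.2471        97.9768
  9       530.00       193.4425     1,740.9828
  Σ                    354.6822     2,355.2080
Price P = Σ PV = 354.6822.
Macaulay duration = Σ(t·PV) / P = 2,355.2080 / 354.6822 = 6.64033 years.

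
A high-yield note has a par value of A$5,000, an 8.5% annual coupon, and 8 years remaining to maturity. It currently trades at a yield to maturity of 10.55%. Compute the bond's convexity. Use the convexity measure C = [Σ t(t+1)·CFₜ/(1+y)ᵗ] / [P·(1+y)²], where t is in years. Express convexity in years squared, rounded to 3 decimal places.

With y = 0.1055:
  t   CF        PV=CF/(1+0.1055)^t    t·PV        t(t+1)·PV
  1       425.00       384.4414       384.4414         768.8829
  2       425.00       347.7534       695.5069       2,086.5206
  3       425.00       314.5667       943.7000       3,774.7999
  4       425.00       284.5470     1,138.1878       5,690.9391
  5       425.00       257.3921     1,286.9604       7,721.7627
  6       425.00       232.8287     1,396.9720       9,778.8039
  7       425.00       210.6094     1,474.2656      11,794.1251
  8     5,425.00     2,431.8107    19,454.4857     175,090.3713
  Σ                  4,463.9493    26,774.5199     216,706.2055
P = 4,463.9493.
Convexity = Σ t(t+1)·PV / [P·(1+y)²] = 216,706.2055 / (4,463.9493 × 1.222130) = 39.72232.

39.722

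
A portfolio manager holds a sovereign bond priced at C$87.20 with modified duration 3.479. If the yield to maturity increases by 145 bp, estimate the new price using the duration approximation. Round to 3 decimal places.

C$82.801

Duration approximation: ΔP/P ≈ -D_mod · Δy = -3.479 × (+0.0145) = -0.0504455.
New price ≈ 87.20 × (1 - 0.0504455) = 82.8011524.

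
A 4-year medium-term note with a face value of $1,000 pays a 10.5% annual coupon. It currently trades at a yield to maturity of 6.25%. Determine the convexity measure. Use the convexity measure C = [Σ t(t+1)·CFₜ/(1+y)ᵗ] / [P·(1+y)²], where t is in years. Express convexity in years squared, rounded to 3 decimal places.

With y = 0.0625:
  t   CF        PV=CF/(1+0.0625)^t    t·PV        t(t+1)·PV
  1       105.00        98.8235        98.8235         197.6471
  2       105.00        93.0104       186.0208         558.0623
  3       105.00        87.5392       262.6175       1,050.4702
  4     1,105.00       867.0548     3,468.2190      17,341.0951
  Σ                  1,146.4278     4,015.6808      19,147.2746
P = 1,146.4278.
Convexity = Σ t(t+1)·PV / [P·(1+y)²] = 19,147.2746 / (1,146.4278 × 1.128906) = 14.79457.

14.795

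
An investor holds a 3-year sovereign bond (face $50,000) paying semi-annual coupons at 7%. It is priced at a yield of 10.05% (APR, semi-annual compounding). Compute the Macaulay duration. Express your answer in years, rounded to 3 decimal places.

Periodic yield y = 0.05025. Discount each cash flow and weight by its period:
  t   CF        PV=CF/(1+0.05025)^t    t·PV
  1     1,750.00     1,666.2699     1,666.2699
  2     1,750.00     1,586.5460     3,173.0920
  3     1,750.00     1,510.6365     4,531.9095
  4     1,750.00     1,438.3590     5,753.4359
  5     1,750.00     1,369.5396     6,847.6981
  6    51,750.00    38,561.5261   231,369.1565
  Σ                 46,132.8771   253,341.5619
Price P = Σ PV = 46,132.8771.
Macaulay duration = Σ(t·PV) / P = 253,341.5619 / 46,132.8771 = 5.49156 half-year periods.
In years: 5.49156 / 2 = 2.74578 years.

2.746 years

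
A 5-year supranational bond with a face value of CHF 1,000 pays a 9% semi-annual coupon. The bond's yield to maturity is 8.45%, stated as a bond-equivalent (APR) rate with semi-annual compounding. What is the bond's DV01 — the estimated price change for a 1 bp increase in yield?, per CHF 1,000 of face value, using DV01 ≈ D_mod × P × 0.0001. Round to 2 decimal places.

Periodic yield y = 0.04225.
  t   CF        PV=CF/(1+0.04225)^t    t·PV
  1        45.00        43.1758        43.1758
  2        45.00        41.4256        82.8512
  3        45.00        39.7463       119.2389
  4        45.00        38.1351       152.5404
  5        45.00        36.5892       182.9460
  6        45.00        35.1060       210.6359
  7        45.00        33.6829       235.7801
  8        45.00        32.3175       258.5397
  9        45.00        31.0074       279.0666
  10    1,045.00       690.8715     6,908.7146
  Σ                  1,022.0572     8,473.4893
P = 1,022.0572; D_Mac = 8.29062 half-year periods = 4.14531 yrs; D_mod = 3.97727 yrs.
DV01 ≈ 3.97727 × 1,022.0572 × 0.0001 = 0.406500.

CHF 0.41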